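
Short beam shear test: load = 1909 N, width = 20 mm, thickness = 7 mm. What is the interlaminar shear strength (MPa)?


ILSS = 3F/(4bh) = 3*1909/(4*20*7) = 10.23 MPa

10.23 MPa


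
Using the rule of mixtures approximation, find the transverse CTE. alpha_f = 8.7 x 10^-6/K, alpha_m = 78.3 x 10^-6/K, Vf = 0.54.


alpha_2 = alpha_f*Vf + alpha_m*(1-Vf) = 8.7*0.54 + 78.3*0.46 = 40.7 x 10^-6/K

40.7 x 10^-6/K


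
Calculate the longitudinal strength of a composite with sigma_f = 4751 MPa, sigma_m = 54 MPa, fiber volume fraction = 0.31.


sigma_1 = sigma_f*Vf + sigma_m*(1-Vf) = 4751*0.31 + 54*0.69 = 1510.1 MPa

1510.1 MPa


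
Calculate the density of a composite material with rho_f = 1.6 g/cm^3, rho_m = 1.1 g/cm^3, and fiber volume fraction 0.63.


rho_c = rho_f*Vf + rho_m*(1-Vf) = 1.6*0.63 + 1.1*0.37 = 1.415 g/cm^3

1.415 g/cm^3


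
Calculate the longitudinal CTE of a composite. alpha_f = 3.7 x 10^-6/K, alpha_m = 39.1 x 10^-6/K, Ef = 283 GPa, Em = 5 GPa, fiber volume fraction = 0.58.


E1 = Ef*Vf + Em*(1-Vf) = 166.24
alpha_1 = (alpha_f*Ef*Vf + alpha_m*Em*(1-Vf))/E1 = 4.15 x 10^-6/K

4.15 x 10^-6/K


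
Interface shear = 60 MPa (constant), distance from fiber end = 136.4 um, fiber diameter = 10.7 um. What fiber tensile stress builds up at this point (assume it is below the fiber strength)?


Force balance: sigma_f * (pi*d^2/4) = tau * (pi*d) * x  ->  sigma_f = 4 * tau * x / d
sigma_f = 4 * 60 * 136.4 / 10.7 = 3059.4 MPa

3059.4 MPa


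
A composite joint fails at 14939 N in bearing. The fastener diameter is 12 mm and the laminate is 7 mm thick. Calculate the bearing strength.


sigma_br = F/(d*h) = 14939/(12*7) = 177.8 MPa

177.8 MPa


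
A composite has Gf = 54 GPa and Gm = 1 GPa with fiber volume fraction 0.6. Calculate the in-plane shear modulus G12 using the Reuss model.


1/G12 = Vf/Gf + (1-Vf)/Gm = 0.6/54 + 0.4/1
G12 = 2.43 GPa

2.43 GPa


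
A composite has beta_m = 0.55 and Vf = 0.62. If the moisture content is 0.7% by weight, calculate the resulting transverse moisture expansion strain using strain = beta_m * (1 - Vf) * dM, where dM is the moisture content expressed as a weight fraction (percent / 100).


dM = 0.7/100 = 0.007
strain = beta_m * (1-Vf) * dM = 0.55 * 0.38 * 0.007 = 0.001463

0.001463


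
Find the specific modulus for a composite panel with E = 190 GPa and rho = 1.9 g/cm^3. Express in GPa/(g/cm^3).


Specific stiffness = E/rho = 190/1.9 = 100.0 GPa/(g/cm^3)

100.0 GPa/(g/cm^3)


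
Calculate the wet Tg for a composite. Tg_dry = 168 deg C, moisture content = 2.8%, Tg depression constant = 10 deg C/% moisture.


Tg_wet = Tg_dry - k*moisture = 168 - 10*2.8 = 140.0 deg C

140.0 deg C


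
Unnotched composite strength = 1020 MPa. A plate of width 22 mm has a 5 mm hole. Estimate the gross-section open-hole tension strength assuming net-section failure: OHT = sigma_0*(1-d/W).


OHT = sigma_0*(1-d/W) = 1020*(1-5/22) = 788.2 MPa

788.2 MPa


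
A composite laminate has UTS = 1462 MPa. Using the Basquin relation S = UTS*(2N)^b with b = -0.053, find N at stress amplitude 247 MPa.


N = 0.5 * (S/UTS)^(1/b) = 0.5 * (247/1462)^(1/-0.053) = 1.8609e+14 cycles

1.8609e+14 cycles


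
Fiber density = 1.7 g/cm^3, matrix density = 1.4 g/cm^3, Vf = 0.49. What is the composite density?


rho_c = rho_f*Vf + rho_m*(1-Vf) = 1.7*0.49 + 1.4*0.51 = 1.547 g/cm^3

1.547 g/cm^3


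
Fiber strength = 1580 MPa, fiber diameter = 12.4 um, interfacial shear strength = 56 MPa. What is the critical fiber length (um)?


Lc = sigma_f * d / (2 * tau_i) = 1580 * 12.4 / (2 * 56) = 174.9 um

174.9 um


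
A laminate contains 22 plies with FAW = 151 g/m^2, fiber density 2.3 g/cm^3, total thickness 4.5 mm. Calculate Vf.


Vf = n * FAW / (rho_f * h * 1000) = 22 * 151 / (2.3 * 4.5 * 1000) = 0.321

0.321


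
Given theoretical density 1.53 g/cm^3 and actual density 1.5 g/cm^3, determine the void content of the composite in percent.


Void% = (rho_theo - rho_actual)/rho_theo * 100 = (1.53 - 1.5)/1.53 * 100 = 1.96%

1.96%


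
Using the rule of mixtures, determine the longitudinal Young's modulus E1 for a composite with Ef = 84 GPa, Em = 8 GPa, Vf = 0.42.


E1 = Ef*Vf + Em*(1-Vf) = 84*0.42 + 8*0.58 = 39.92 GPa

39.92 GPa


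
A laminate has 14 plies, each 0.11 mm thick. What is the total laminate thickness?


h = n * t_ply = 14 * 0.11 = 1.54 mm

1.54 mm


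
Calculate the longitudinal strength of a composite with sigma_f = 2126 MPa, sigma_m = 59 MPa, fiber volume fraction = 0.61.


sigma_1 = sigma_f*Vf + sigma_m*(1-Vf) = 2126*0.61 + 59*0.39 = 1319.9 MPa

1319.9 MPa


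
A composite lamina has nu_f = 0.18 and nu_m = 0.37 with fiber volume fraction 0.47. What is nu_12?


nu_12 = nu_f*Vf + nu_m*(1-Vf) = 0.18*0.47 + 0.37*0.53 = 0.2807

0.2807


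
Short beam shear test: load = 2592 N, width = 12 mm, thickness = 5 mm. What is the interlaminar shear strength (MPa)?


ILSS = 3F/(4bh) = 3*2592/(4*12*5) = 32.4 MPa

32.4 MPa


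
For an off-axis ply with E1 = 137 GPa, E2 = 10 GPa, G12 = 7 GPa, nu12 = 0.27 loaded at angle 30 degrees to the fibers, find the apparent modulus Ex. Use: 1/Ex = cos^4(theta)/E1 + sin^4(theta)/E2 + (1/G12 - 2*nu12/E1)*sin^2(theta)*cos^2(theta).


cos^4(30) = 0.5625, sin^4(30) = 0.0625, sin^2(30)*cos^2(30) = 0.1875
1/G12 - 2*nu12/E1 = 1/7 - 2*0.27/137 = 0.138916 GPa^-1
1/Ex = 0.5625/137 + 0.0625/10 + 0.138916*0.1875 = 0.0364025 GPa^-1
Ex = 27.47 GPa

27.47 GPa


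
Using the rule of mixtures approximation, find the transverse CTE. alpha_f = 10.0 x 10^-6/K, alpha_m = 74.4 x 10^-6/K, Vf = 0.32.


alpha_2 = alpha_f*Vf + alpha_m*(1-Vf) = 10.0*0.32 + 74.4*0.68 = 53.8 x 10^-6/K

53.8 x 10^-6/K


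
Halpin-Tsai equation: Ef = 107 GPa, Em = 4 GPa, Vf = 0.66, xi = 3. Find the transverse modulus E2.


eta = (Ef/Em - 1)/(Ef/Em + xi) = (26.75 - 1)/(26.75 + 3) = 0.8655
E2 = Em*(1+xi*eta*Vf)/(1-eta*Vf) = 25.32 GPa

25.32 GPa


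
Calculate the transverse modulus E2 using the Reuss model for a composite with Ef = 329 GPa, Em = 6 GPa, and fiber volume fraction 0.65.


1/E2 = Vf/Ef + (1-Vf)/Em = 0.65/329 + 0.35/6
E2 = 16.58 GPa

16.58 GPa


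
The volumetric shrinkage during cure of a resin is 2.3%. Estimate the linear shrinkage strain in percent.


Linear shrinkage ≈ vol_shrink/3 = 2.3/3 = 0.767%

0.767%


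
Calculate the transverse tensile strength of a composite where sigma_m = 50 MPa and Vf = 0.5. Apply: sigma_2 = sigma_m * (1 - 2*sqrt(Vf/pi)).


factor = 1 - 2*sqrt(0.5/pi) = 0.2021
sigma_2 = 50 * 0.2021 = 10.11 MPa

10.11 MPa


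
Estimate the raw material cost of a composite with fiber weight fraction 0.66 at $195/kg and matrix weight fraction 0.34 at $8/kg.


Cost = cost_f*Wf + cost_m*Wm = 195*0.66 + 8*0.34 = $131.42/kg

$131.42/kg


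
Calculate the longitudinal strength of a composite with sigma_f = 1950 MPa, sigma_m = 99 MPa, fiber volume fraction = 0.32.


sigma_1 = sigma_f*Vf + sigma_m*(1-Vf) = 1950*0.32 + 99*0.68 = 691.3 MPa

691.3 MPa


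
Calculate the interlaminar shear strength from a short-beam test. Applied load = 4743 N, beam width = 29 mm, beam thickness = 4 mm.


ILSS = 3F/(4bh) = 3*4743/(4*29*4) = 30.67 MPa

30.67 MPa


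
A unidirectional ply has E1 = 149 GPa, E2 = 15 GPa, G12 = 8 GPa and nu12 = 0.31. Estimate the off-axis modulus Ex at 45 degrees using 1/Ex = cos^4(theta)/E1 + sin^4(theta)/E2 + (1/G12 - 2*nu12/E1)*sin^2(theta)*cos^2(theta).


cos^4(45) = 0.25, sin^4(45) = 0.25, sin^2(45)*cos^2(45) = 0.25
1/G12 - 2*nu12/E1 = 1/8 - 2*0.31/149 = 0.120839 GPa^-1
1/Ex = 0.25/149 + 0.25/15 + 0.120839*0.25 = 0.0485543 GPa^-1
Ex = 20.6 GPa

20.6 GPa


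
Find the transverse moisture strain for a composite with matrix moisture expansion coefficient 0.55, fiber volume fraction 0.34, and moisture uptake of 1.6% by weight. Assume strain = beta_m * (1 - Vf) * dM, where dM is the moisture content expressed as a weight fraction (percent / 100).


dM = 1.6/100 = 0.016
strain = beta_m * (1-Vf) * dM = 0.55 * 0.66 * 0.016 = 0.005808

0.005808


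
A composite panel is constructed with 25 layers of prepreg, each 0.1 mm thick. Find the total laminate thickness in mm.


h = n * t_ply = 25 * 0.1 = 2.5 mm

2.5 mm


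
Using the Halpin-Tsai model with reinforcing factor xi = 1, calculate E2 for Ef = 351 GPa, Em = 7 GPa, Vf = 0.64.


eta = (Ef/Em - 1)/(Ef/Em + xi) = (50.1429 - 1)/(50.1429 + 1) = 0.9609
E2 = Em*(1+xi*eta*Vf)/(1-eta*Vf) = 29.36 GPa

29.36 GPa


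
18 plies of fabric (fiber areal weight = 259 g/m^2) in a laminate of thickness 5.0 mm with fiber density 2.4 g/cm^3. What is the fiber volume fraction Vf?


Vf = n * FAW / (rho_f * h * 1000) = 18 * 259 / (2.4 * 5.0 * 1000) = 0.3885

0.3885


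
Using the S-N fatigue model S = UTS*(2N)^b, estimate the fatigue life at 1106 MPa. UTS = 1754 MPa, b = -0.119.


N = 0.5 * (S/UTS)^(1/b) = 0.5 * (1106/1754)^(1/-0.119) = 24.0962 cycles

24.0962 cycles


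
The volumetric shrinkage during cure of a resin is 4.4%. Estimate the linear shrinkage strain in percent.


Linear shrinkage ≈ vol_shrink/3 = 4.4/3 = 1.467%

1.467%


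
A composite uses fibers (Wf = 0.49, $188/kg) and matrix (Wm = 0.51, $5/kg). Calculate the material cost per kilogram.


Cost = cost_f*Wf + cost_m*Wm = 188*0.49 + 5*0.51 = $94.67/kg

$94.67/kg


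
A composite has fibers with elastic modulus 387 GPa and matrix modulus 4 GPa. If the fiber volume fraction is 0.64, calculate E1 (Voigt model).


E1 = Ef*Vf + Em*(1-Vf) = 387*0.64 + 4*0.36 = 249.12 GPa

249.12 GPa


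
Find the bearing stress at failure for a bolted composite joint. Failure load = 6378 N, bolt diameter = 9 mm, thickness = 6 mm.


sigma_br = F/(d*h) = 6378/(9*6) = 118.1 MPa

118.1 MPa


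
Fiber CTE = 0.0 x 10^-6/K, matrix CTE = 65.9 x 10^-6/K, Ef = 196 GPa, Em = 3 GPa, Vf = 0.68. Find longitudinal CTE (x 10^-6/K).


E1 = Ef*Vf + Em*(1-Vf) = 134.24
alpha_1 = (alpha_f*Ef*Vf + alpha_m*Em*(1-Vf))/E1 = 0.47 x 10^-6/K

0.47 x 10^-6/K


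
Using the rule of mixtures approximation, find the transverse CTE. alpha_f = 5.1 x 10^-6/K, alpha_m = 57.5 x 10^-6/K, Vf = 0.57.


alpha_2 = alpha_f*Vf + alpha_m*(1-Vf) = 5.1*0.57 + 57.5*0.43 = 27.6 x 10^-6/K

27.6 x 10^-6/K


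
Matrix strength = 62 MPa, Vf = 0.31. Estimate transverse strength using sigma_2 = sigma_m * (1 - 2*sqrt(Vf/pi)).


factor = 1 - 2*sqrt(0.31/pi) = 0.3717
sigma_2 = 62 * 0.3717 = 23.05 MPa

23.05 MPa


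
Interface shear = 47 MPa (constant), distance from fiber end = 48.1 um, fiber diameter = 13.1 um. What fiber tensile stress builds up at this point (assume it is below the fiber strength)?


Force balance: sigma_f * (pi*d^2/4) = tau * (pi*d) * x  ->  sigma_f = 4 * tau * x / d
sigma_f = 4 * 47 * 48.1 / 13.1 = 690.3 MPa

690.3 MPa


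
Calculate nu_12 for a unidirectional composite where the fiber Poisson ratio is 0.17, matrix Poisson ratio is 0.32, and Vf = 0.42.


nu_12 = nu_f*Vf + nu_m*(1-Vf) = 0.17*0.42 + 0.32*0.58 = 0.257

0.257


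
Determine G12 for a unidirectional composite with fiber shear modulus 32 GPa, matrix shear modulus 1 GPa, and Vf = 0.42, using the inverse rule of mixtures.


1/G12 = Vf/Gf + (1-Vf)/Gm = 0.42/32 + 0.58/1
G12 = 1.69 GPa

1.69 GPa


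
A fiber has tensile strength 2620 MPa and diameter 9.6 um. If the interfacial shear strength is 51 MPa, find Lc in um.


Lc = sigma_f * d / (2 * tau_i) = 2620 * 9.6 / (2 * 51) = 246.6 um

246.6 um


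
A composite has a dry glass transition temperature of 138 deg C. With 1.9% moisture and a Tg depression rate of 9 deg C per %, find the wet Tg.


Tg_wet = Tg_dry - k*moisture = 138 - 9*1.9 = 120.9 deg C

120.9 deg C


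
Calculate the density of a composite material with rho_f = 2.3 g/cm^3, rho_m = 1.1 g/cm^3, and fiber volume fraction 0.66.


rho_c = rho_f*Vf + rho_m*(1-Vf) = 2.3*0.66 + 1.1*0.34 = 1.892 g/cm^3

1.892 g/cm^3


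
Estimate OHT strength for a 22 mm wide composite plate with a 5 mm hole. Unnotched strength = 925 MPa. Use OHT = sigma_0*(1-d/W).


OHT = sigma_0*(1-d/W) = 925*(1-5/22) = 714.8 MPa

714.8 MPa


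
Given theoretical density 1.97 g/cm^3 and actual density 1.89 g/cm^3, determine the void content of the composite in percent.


Void% = (rho_theo - rho_actual)/rho_theo * 100 = (1.97 - 1.89)/1.97 * 100 = 4.06%

4.06%


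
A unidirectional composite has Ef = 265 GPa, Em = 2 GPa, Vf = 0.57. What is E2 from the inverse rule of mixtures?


1/E2 = Vf/Ef + (1-Vf)/Em = 0.57/265 + 0.43/2
E2 = 4.61 GPa

4.61 GPa


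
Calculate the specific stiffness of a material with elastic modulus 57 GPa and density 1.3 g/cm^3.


Specific stiffness = E/rho = 57/1.3 = 43.8 GPa/(g/cm^3)

43.8 GPa/(g/cm^3)


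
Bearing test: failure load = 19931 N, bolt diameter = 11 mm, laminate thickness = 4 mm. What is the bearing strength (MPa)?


sigma_br = F/(d*h) = 19931/(11*4) = 453.0 MPa

453.0 MPa


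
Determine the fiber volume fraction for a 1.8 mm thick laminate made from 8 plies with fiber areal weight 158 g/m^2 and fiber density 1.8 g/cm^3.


Vf = n * FAW / (rho_f * h * 1000) = 8 * 158 / (1.8 * 1.8 * 1000) = 0.3901

0.3901


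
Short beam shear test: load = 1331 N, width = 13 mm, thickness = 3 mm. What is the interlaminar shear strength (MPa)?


ILSS = 3F/(4bh) = 3*1331/(4*13*3) = 25.6 MPa

25.6 MPa


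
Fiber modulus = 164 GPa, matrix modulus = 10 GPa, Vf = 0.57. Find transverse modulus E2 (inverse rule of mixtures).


1/E2 = Vf/Ef + (1-Vf)/Em = 0.57/164 + 0.43/10
E2 = 21.52 GPa

21.52 GPa


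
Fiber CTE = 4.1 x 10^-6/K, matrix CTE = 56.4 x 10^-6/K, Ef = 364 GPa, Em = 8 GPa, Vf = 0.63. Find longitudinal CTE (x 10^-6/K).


E1 = Ef*Vf + Em*(1-Vf) = 232.28
alpha_1 = (alpha_f*Ef*Vf + alpha_m*Em*(1-Vf))/E1 = 4.77 x 10^-6/K

4.77 x 10^-6/K


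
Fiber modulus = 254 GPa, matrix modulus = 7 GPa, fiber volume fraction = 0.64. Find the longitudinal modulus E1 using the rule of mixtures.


E1 = Ef*Vf + Em*(1-Vf) = 254*0.64 + 7*0.36 = 165.08 GPa

165.08 GPa


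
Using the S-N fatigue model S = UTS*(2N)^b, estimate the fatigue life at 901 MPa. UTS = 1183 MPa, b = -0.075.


N = 0.5 * (S/UTS)^(1/b) = 0.5 * (901/1183)^(1/-0.075) = 18.8699 cycles

18.8699 cycles


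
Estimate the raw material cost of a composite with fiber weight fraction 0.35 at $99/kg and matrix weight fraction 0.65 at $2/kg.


Cost = cost_f*Wf + cost_m*Wm = 99*0.35 + 2*0.65 = $35.95/kg

$35.95/kg


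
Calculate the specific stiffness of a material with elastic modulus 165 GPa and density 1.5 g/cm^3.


Specific stiffness = E/rho = 165/1.5 = 110.0 GPa/(g/cm^3)

110.0 GPa/(g/cm^3)


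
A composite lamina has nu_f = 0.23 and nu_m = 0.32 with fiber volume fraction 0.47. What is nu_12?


nu_12 = nu_f*Vf + nu_m*(1-Vf) = 0.23*0.47 + 0.32*0.53 = 0.2777

0.2777


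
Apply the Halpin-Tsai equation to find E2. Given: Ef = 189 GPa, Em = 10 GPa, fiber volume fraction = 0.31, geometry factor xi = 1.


eta = (Ef/Em - 1)/(Ef/Em + xi) = (18.9 - 1)/(18.9 + 1) = 0.8995
E2 = Em*(1+xi*eta*Vf)/(1-eta*Vf) = 17.73 GPa

17.73 GPa


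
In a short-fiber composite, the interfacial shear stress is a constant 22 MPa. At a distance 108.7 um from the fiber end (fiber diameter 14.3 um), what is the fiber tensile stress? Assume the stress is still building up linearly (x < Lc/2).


Force balance: sigma_f * (pi*d^2/4) = tau * (pi*d) * x  ->  sigma_f = 4 * tau * x / d
sigma_f = 4 * 22 * 108.7 / 14.3 = 668.9 MPa

668.9 MPa


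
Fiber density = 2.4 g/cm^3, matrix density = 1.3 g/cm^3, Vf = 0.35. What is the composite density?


rho_c = rho_f*Vf + rho_m*(1-Vf) = 2.4*0.35 + 1.3*0.65 = 1.685 g/cm^3

1.685 g/cm^3


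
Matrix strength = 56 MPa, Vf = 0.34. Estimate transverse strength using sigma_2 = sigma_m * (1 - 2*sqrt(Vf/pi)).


factor = 1 - 2*sqrt(0.34/pi) = 0.342
sigma_2 = 56 * 0.342 = 19.15 MPa

19.15 MPa


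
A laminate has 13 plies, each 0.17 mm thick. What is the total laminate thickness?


h = n * t_ply = 13 * 0.17 = 2.21 mm

2.21 mm


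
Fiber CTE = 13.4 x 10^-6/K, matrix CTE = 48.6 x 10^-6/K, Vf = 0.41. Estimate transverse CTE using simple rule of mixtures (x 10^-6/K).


alpha_2 = alpha_f*Vf + alpha_m*(1-Vf) = 13.4*0.41 + 48.6*0.59 = 34.2 x 10^-6/K

34.2 x 10^-6/K


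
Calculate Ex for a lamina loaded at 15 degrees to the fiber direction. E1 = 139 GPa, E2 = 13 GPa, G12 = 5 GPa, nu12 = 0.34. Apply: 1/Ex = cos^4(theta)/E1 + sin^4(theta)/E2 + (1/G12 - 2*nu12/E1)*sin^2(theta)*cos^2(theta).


cos^4(15) = 0.870513, sin^4(15) = 0.004487, sin^2(15)*cos^2(15) = 0.0625
1/G12 - 2*nu12/E1 = 1/5 - 2*0.34/139 = 0.195108 GPa^-1
1/Ex = 0.870513/139 + 0.004487/13 + 0.195108*0.0625 = 0.0188021 GPa^-1
Ex = 53.19 GPa

53.19 GPa


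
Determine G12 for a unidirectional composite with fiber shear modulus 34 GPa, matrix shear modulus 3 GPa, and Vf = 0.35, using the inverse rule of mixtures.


1/G12 = Vf/Gf + (1-Vf)/Gm = 0.35/34 + 0.65/3
G12 = 4.41 GPa

4.41 GPa


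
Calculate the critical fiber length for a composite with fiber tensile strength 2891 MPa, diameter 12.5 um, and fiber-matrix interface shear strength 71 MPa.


Lc = sigma_f * d / (2 * tau_i) = 2891 * 12.5 / (2 * 71) = 254.5 um

254.5 um


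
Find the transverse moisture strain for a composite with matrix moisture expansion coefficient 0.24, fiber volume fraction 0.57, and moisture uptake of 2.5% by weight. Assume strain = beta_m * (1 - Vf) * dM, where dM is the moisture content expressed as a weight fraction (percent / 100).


dM = 2.5/100 = 0.025
strain = beta_m * (1-Vf) * dM = 0.24 * 0.43 * 0.025 = 0.00258

0.00258


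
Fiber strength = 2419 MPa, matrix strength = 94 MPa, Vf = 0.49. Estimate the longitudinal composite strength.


sigma_1 = sigma_f*Vf + sigma_m*(1-Vf) = 2419*0.49 + 94*0.51 = 1233.3 MPa

1233.3 MPa


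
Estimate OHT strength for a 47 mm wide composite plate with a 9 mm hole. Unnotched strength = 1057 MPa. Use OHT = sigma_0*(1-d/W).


OHT = sigma_0*(1-d/W) = 1057*(1-9/47) = 854.6 MPa

854.6 MPa


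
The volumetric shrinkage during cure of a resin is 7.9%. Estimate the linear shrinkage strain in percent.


Linear shrinkage ≈ vol_shrink/3 = 7.9/3 = 2.633%

2.633%


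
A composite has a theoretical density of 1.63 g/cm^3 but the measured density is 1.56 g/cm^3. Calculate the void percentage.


Void% = (rho_theo - rho_actual)/rho_theo * 100 = (1.63 - 1.56)/1.63 * 100 = 4.29%

4.29%


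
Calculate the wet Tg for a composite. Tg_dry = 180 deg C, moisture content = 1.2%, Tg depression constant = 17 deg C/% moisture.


Tg_wet = Tg_dry - k*moisture = 180 - 17*1.2 = 159.6 deg C

159.6 deg C


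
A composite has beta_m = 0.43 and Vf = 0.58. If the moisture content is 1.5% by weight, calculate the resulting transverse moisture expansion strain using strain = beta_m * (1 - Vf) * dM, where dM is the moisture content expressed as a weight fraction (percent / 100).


dM = 1.5/100 = 0.015
strain = beta_m * (1-Vf) * dM = 0.43 * 0.42 * 0.015 = 0.002709

0.002709


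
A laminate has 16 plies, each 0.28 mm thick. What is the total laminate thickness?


h = n * t_ply = 16 * 0.28 = 4.48 mm

4.48 mm


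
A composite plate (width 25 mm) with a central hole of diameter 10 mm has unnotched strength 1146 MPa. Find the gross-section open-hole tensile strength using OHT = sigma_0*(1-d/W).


OHT = sigma_0*(1-d/W) = 1146*(1-10/25) = 687.6 MPa

687.6 MPa


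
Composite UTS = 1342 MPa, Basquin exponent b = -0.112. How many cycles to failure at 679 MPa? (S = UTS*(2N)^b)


N = 0.5 * (S/UTS)^(1/b) = 0.5 * (679/1342)^(1/-0.112) = 219.1695 cycles

219.1695 cycles


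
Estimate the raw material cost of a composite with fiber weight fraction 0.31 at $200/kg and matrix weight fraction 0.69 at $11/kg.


Cost = cost_f*Wf + cost_m*Wm = 200*0.31 + 11*0.69 = $69.59/kg

$69.59/kg


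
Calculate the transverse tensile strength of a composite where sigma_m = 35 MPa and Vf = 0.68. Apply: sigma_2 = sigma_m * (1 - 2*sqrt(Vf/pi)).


factor = 1 - 2*sqrt(0.68/pi) = 0.0695
sigma_2 = 35 * 0.0695 = 2.43 MPa

2.43 MPa


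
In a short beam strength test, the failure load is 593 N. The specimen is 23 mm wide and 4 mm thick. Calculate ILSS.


ILSS = 3F/(4bh) = 3*593/(4*23*4) = 4.83 MPa

4.83 MPa


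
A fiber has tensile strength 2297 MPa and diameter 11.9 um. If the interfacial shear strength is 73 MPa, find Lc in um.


Lc = sigma_f * d / (2 * tau_i) = 2297 * 11.9 / (2 * 73) = 187.2 um

187.2 um


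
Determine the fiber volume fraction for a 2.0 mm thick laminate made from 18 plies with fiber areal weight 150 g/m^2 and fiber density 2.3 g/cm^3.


Vf = n * FAW / (rho_f * h * 1000) = 18 * 150 / (2.3 * 2.0 * 1000) = 0.587

0.587


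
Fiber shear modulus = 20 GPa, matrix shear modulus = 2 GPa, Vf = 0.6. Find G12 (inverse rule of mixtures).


1/G12 = Vf/Gf + (1-Vf)/Gm = 0.6/20 + 0.4/2
G12 = 4.35 GPa

4.35 GPa


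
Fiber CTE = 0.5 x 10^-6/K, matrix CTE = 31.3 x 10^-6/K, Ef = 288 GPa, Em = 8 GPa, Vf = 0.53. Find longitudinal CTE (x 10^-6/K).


E1 = Ef*Vf + Em*(1-Vf) = 156.4
alpha_1 = (alpha_f*Ef*Vf + alpha_m*Em*(1-Vf))/E1 = 1.24 x 10^-6/K

1.24 x 10^-6/K


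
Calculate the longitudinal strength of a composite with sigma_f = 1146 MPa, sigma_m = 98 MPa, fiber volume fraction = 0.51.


sigma_1 = sigma_f*Vf + sigma_m*(1-Vf) = 1146*0.51 + 98*0.49 = 632.5 MPa

632.5 MPa


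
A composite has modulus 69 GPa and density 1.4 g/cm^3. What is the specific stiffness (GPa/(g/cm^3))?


Specific stiffness = E/rho = 69/1.4 = 49.3 GPa/(g/cm^3)

49.3 GPa/(g/cm^3)


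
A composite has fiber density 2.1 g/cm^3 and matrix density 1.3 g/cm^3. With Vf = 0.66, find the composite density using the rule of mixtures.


rho_c = rho_f*Vf + rho_m*(1-Vf) = 2.1*0.66 + 1.3*0.34 = 1.828 g/cm^3

1.828 g/cm^3


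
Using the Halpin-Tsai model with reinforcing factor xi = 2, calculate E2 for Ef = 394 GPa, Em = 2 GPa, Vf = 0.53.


eta = (Ef/Em - 1)/(Ef/Em + xi) = (197.0 - 1)/(197.0 + 2) = 0.9849
E2 = Em*(1+xi*eta*Vf)/(1-eta*Vf) = 8.55 GPa

8.55 GPa


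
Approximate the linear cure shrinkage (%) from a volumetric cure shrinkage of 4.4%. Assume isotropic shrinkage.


Linear shrinkage ≈ vol_shrink/3 = 4.4/3 = 1.467%

1.467%


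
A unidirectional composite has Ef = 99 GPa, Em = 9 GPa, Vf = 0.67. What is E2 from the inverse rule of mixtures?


1/E2 = Vf/Ef + (1-Vf)/Em = 0.67/99 + 0.33/9
E2 = 23.02 GPa

23.02 GPa


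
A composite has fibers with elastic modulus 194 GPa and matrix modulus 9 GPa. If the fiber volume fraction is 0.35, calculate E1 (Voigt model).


E1 = Ef*Vf + Em*(1-Vf) = 194*0.35 + 9*0.65 = 73.75 GPa

73.75 GPa


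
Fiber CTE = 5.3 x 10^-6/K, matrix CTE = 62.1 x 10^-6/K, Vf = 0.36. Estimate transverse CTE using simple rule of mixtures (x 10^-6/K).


alpha_2 = alpha_f*Vf + alpha_m*(1-Vf) = 5.3*0.36 + 62.1*0.64 = 41.7 x 10^-6/K

41.7 x 10^-6/K


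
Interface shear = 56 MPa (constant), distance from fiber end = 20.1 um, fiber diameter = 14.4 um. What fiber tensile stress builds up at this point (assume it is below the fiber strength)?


Force balance: sigma_f * (pi*d^2/4) = tau * (pi*d) * x  ->  sigma_f = 4 * tau * x / d
sigma_f = 4 * 56 * 20.1 / 14.4 = 312.7 MPa

312.7 MPa


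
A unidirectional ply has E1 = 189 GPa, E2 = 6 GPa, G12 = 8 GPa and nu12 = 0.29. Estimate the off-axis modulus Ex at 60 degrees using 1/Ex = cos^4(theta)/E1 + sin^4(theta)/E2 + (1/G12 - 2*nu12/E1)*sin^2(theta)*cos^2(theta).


cos^4(60) = 0.0625, sin^4(60) = 0.5625, sin^2(60)*cos^2(60) = 0.1875
1/G12 - 2*nu12/E1 = 1/8 - 2*0.29/189 = 0.121931 GPa^-1
1/Ex = 0.0625/189 + 0.5625/6 + 0.121931*0.1875 = 0.1169428 GPa^-1
Ex = 8.55 GPa

8.55 GPa


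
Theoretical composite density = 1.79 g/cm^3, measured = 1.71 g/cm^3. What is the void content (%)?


Void% = (rho_theo - rho_actual)/rho_theo * 100 = (1.79 - 1.71)/1.79 * 100 = 4.47%

4.47%


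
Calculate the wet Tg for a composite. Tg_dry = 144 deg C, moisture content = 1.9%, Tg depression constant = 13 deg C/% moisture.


Tg_wet = Tg_dry - k*moisture = 144 - 13*1.9 = 119.3 deg C

119.3 deg C


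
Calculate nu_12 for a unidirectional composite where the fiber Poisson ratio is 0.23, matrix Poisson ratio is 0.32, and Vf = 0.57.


nu_12 = nu_f*Vf + nu_m*(1-Vf) = 0.23*0.57 + 0.32*0.43 = 0.2687

0.2687


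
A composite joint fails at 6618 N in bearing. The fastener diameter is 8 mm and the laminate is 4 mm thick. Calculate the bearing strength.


sigma_br = F/(d*h) = 6618/(8*4) = 206.8 MPa

206.8 MPa


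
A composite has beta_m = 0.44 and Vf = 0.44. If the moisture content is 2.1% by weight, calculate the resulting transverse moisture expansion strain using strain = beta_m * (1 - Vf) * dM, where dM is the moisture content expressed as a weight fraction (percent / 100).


dM = 2.1/100 = 0.021
strain = beta_m * (1-Vf) * dM = 0.44 * 0.56 * 0.021 = 0.0051744

0.0051744


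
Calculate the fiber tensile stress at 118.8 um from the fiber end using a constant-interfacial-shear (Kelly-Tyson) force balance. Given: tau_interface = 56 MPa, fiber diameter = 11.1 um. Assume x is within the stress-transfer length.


Force balance: sigma_f * (pi*d^2/4) = tau * (pi*d) * x  ->  sigma_f = 4 * tau * x / d
sigma_f = 4 * 56 * 118.8 / 11.1 = 2397.4 MPa

2397.4 MPa


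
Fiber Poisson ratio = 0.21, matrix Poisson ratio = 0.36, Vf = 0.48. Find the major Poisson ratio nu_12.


nu_12 = nu_f*Vf + nu_m*(1-Vf) = 0.21*0.48 + 0.36*0.52 = 0.288

0.288


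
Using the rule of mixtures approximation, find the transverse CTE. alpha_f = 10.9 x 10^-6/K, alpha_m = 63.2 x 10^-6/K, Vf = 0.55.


alpha_2 = alpha_f*Vf + alpha_m*(1-Vf) = 10.9*0.55 + 63.2*0.45 = 34.4 x 10^-6/K

34.4 x 10^-6/K


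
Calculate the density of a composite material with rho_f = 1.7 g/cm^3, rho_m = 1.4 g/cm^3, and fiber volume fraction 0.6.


rho_c = rho_f*Vf + rho_m*(1-Vf) = 1.7*0.6 + 1.4*0.4 = 1.58 g/cm^3

1.58 g/cm^3


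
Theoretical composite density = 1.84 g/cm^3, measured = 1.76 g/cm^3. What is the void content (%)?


Void% = (rho_theo - rho_actual)/rho_theo * 100 = (1.84 - 1.76)/1.84 * 100 = 4.35%

4.35%


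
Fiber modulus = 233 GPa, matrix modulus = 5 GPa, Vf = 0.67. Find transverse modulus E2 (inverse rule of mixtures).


1/E2 = Vf/Ef + (1-Vf)/Em = 0.67/233 + 0.33/5
E2 = 14.52 GPa

14.52 GPa


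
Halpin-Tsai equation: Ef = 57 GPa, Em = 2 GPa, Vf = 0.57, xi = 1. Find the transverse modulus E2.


eta = (Ef/Em - 1)/(Ef/Em + xi) = (28.5 - 1)/(28.5 + 1) = 0.9322
E2 = Em*(1+xi*eta*Vf)/(1-eta*Vf) = 6.54 GPa

6.54 GPa


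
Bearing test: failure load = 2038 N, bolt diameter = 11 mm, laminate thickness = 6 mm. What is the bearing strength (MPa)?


sigma_br = F/(d*h) = 2038/(11*6) = 30.9 MPa

30.9 MPa


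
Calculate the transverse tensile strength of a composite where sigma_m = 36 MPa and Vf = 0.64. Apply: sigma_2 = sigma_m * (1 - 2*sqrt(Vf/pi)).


factor = 1 - 2*sqrt(0.64/pi) = 0.0973
sigma_2 = 36 * 0.0973 = 3.5 MPa

3.5 MPa


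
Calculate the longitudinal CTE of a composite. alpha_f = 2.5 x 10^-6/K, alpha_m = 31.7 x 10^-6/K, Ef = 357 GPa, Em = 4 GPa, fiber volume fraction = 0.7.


E1 = Ef*Vf + Em*(1-Vf) = 251.1
alpha_1 = (alpha_f*Ef*Vf + alpha_m*Em*(1-Vf))/E1 = 2.64 x 10^-6/K

2.64 x 10^-6/K


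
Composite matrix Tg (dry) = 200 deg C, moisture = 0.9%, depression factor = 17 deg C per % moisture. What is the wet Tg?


Tg_wet = Tg_dry - k*moisture = 200 - 17*0.9 = 184.7 deg C

184.7 deg C


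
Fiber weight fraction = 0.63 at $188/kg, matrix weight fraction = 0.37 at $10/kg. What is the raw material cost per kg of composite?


Cost = cost_f*Wf + cost_m*Wm = 188*0.63 + 10*0.37 = $122.14/kg

$122.14/kg


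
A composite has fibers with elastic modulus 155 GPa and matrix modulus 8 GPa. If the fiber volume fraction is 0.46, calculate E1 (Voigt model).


E1 = Ef*Vf + Em*(1-Vf) = 155*0.46 + 8*0.54 = 75.62 GPa

75.62 GPa


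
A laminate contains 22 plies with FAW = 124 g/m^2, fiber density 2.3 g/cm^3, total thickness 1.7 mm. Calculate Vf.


Vf = n * FAW / (rho_f * h * 1000) = 22 * 124 / (2.3 * 1.7 * 1000) = 0.6977

0.6977


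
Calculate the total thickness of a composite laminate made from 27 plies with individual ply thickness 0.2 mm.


h = n * t_ply = 27 * 0.2 = 5.4 mm

5.4 mm


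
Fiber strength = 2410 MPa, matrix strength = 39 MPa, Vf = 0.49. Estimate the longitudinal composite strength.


sigma_1 = sigma_f*Vf + sigma_m*(1-Vf) = 2410*0.49 + 39*0.51 = 1200.8 MPa

1200.8 MPa


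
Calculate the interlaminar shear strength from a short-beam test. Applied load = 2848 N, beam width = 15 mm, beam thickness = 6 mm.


ILSS = 3F/(4bh) = 3*2848/(4*15*6) = 23.73 MPa

23.73 MPa


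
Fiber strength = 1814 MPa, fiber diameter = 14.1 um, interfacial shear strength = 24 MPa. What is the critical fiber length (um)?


Lc = sigma_f * d / (2 * tau_i) = 1814 * 14.1 / (2 * 24) = 532.9 um

532.9 um


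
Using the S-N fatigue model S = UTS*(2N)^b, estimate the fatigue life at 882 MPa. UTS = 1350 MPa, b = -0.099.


N = 0.5 * (S/UTS)^(1/b) = 0.5 * (882/1350)^(1/-0.099) = 36.8379 cycles

36.8379 cycles


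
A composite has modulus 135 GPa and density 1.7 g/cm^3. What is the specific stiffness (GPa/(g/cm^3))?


Specific stiffness = E/rho = 135/1.7 = 79.4 GPa/(g/cm^3)

79.4 GPa/(g/cm^3)


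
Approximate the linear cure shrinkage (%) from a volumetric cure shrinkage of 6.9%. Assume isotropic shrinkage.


Linear shrinkage ≈ vol_shrink/3 = 6.9/3 = 2.3%

2.3%


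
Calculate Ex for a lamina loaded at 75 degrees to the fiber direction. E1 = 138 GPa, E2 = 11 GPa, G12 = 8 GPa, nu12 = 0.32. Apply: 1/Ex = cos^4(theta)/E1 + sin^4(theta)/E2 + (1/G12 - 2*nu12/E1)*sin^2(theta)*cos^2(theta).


cos^4(75) = 0.004487, sin^4(75) = 0.870513, sin^2(75)*cos^2(75) = 0.0625
1/G12 - 2*nu12/E1 = 1/8 - 2*0.32/138 = 0.120362 GPa^-1
1/Ex = 0.004487/138 + 0.870513/11 + 0.120362*0.0625 = 0.0866927 GPa^-1
Ex = 11.53 GPa

11.53 GPa


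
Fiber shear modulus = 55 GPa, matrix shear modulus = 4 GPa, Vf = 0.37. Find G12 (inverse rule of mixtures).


1/G12 = Vf/Gf + (1-Vf)/Gm = 0.37/55 + 0.63/4
G12 = 6.09 GPa

6.09 GPa


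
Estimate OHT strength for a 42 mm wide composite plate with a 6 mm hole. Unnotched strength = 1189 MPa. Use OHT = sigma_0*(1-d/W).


OHT = sigma_0*(1-d/W) = 1189*(1-6/42) = 1019.1 MPa

1019.1 MPa


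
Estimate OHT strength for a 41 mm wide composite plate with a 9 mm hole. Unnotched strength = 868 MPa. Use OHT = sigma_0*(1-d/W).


OHT = sigma_0*(1-d/W) = 868*(1-9/41) = 677.5 MPa

677.5 MPa


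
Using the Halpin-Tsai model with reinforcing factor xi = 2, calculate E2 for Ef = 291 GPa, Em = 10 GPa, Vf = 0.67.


eta = (Ef/Em - 1)/(Ef/Em + xi) = (29.1 - 1)/(29.1 + 2) = 0.9035
E2 = Em*(1+xi*eta*Vf)/(1-eta*Vf) = 56.02 GPa

56.02 GPa


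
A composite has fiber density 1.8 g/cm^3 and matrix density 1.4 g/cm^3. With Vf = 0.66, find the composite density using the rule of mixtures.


rho_c = rho_f*Vf + rho_m*(1-Vf) = 1.8*0.66 + 1.4*0.34 = 1.664 g/cm^3

1.664 g/cm^3


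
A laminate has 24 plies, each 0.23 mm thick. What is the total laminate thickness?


h = n * t_ply = 24 * 0.23 = 5.52 mm

5.52 mm


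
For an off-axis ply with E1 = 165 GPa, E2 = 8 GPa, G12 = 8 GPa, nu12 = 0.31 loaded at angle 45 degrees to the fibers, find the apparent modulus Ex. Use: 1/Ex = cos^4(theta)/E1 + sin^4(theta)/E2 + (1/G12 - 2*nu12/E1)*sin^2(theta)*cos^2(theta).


cos^4(45) = 0.25, sin^4(45) = 0.25, sin^2(45)*cos^2(45) = 0.25
1/G12 - 2*nu12/E1 = 1/8 - 2*0.31/165 = 0.121242 GPa^-1
1/Ex = 0.25/165 + 0.25/8 + 0.121242*0.25 = 0.0630758 GPa^-1
Ex = 15.85 GPa

15.85 GPa


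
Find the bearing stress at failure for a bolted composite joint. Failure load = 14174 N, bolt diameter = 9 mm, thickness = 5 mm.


sigma_br = F/(d*h) = 14174/(9*5) = 315.0 MPa

315.0 MPa


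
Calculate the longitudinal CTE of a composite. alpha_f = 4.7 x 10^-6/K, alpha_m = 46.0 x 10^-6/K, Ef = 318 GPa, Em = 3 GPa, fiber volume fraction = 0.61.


E1 = Ef*Vf + Em*(1-Vf) = 195.15
alpha_1 = (alpha_f*Ef*Vf + alpha_m*Em*(1-Vf))/E1 = 4.95 x 10^-6/K

4.95 x 10^-6/K


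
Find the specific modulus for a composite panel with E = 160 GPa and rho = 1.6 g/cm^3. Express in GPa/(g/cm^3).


Specific stiffness = E/rho = 160/1.6 = 100.0 GPa/(g/cm^3)

100.0 GPa/(g/cm^3)


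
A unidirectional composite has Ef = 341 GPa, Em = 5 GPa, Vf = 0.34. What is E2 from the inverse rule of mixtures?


1/E2 = Vf/Ef + (1-Vf)/Em = 0.34/341 + 0.66/5
E2 = 7.52 GPa

7.52 GPa


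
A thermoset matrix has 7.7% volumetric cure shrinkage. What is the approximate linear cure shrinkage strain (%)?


Linear shrinkage ≈ vol_shrink/3 = 7.7/3 = 2.567%

2.567%


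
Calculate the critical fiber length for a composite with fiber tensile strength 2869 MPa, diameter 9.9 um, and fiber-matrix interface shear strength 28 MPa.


Lc = sigma_f * d / (2 * tau_i) = 2869 * 9.9 / (2 * 28) = 507.2 um

507.2 um


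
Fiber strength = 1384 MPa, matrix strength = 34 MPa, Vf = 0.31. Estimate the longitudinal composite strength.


sigma_1 = sigma_f*Vf + sigma_m*(1-Vf) = 1384*0.31 + 34*0.69 = 452.5 MPa

452.5 MPa


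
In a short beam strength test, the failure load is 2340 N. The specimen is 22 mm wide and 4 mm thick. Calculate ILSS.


ILSS = 3F/(4bh) = 3*2340/(4*22*4) = 19.94 MPa

19.94 MPa


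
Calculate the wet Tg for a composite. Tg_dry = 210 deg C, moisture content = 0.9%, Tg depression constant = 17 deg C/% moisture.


Tg_wet = Tg_dry - k*moisture = 210 - 17*0.9 = 194.7 deg C

194.7 deg C


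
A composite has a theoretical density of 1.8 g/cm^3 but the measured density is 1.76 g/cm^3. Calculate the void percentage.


Void% = (rho_theo - rho_actual)/rho_theo * 100 = (1.8 - 1.76)/1.8 * 100 = 2.22%

2.22%


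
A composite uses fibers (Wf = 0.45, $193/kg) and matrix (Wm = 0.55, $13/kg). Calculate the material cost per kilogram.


Cost = cost_f*Wf + cost_m*Wm = 193*0.45 + 13*0.55 = $94.0/kg

$94.0/kg


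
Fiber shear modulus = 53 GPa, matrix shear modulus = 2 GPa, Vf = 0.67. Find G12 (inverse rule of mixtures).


1/G12 = Vf/Gf + (1-Vf)/Gm = 0.67/53 + 0.33/2
G12 = 5.63 GPa

5.63 GPa


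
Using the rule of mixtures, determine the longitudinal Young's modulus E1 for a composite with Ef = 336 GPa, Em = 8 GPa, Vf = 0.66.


E1 = Ef*Vf + Em*(1-Vf) = 336*0.66 + 8*0.34 = 224.48 GPa

224.48 GPa


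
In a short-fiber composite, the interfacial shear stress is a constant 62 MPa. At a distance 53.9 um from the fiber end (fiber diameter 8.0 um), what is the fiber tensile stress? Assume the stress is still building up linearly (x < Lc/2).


Force balance: sigma_f * (pi*d^2/4) = tau * (pi*d) * x  ->  sigma_f = 4 * tau * x / d
sigma_f = 4 * 62 * 53.9 / 8.0 = 1670.9 MPa

1670.9 MPa


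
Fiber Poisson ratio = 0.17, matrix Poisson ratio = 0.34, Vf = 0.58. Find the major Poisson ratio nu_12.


nu_12 = nu_f*Vf + nu_m*(1-Vf) = 0.17*0.58 + 0.34*0.42 = 0.2414

0.2414


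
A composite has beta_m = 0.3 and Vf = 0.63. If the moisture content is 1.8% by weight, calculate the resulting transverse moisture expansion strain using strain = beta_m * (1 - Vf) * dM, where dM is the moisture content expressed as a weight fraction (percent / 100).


dM = 1.8/100 = 0.018
strain = beta_m * (1-Vf) * dM = 0.3 * 0.37 * 0.018 = 0.001998

0.001998


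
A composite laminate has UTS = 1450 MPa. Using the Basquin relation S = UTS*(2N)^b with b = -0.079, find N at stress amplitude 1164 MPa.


N = 0.5 * (S/UTS)^(1/b) = 0.5 * (1164/1450)^(1/-0.079) = 8.0678 cycles

8.0678 cycles


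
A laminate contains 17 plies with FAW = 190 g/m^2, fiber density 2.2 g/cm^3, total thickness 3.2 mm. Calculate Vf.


Vf = n * FAW / (rho_f * h * 1000) = 17 * 190 / (2.2 * 3.2 * 1000) = 0.4588

0.4588


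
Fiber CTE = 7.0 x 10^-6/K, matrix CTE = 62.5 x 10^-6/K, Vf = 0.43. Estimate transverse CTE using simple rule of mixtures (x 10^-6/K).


alpha_2 = alpha_f*Vf + alpha_m*(1-Vf) = 7.0*0.43 + 62.5*0.57 = 38.6 x 10^-6/K

38.6 x 10^-6/K


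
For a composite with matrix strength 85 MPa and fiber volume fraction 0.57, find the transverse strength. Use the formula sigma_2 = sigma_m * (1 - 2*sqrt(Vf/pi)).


factor = 1 - 2*sqrt(0.57/pi) = 0.1481
sigma_2 = 85 * 0.1481 = 12.59 MPa

12.59 MPa


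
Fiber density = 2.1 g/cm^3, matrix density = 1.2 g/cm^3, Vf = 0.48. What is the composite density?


rho_c = rho_f*Vf + rho_m*(1-Vf) = 2.1*0.48 + 1.2*0.52 = 1.632 g/cm^3

1.632 g/cm^3


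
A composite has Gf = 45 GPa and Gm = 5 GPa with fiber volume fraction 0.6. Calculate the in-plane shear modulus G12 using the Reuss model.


1/G12 = Vf/Gf + (1-Vf)/Gm = 0.6/45 + 0.4/5
G12 = 10.71 GPa

10.71 GPa


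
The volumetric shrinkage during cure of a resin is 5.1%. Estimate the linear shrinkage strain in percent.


Linear shrinkage ≈ vol_shrink/3 = 5.1/3 = 1.7%

1.7%


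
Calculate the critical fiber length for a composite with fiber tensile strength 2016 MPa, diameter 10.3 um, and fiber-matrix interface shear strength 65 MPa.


Lc = sigma_f * d / (2 * tau_i) = 2016 * 10.3 / (2 * 65) = 159.7 um

159.7 um


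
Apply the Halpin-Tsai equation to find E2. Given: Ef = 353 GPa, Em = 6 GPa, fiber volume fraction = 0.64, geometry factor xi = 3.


eta = (Ef/Em - 1)/(Ef/Em + xi) = (58.8333 - 1)/(58.8333 + 3) = 0.9353
E2 = Em*(1+xi*eta*Vf)/(1-eta*Vf) = 41.79 GPa

41.79 GPa


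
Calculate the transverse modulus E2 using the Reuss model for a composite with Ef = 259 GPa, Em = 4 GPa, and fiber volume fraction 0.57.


1/E2 = Vf/Ef + (1-Vf)/Em = 0.57/259 + 0.43/4
E2 = 9.12 GPa

9.12 GPa


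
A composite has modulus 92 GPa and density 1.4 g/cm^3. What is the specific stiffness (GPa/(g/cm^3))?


Specific stiffness = E/rho = 92/1.4 = 65.7 GPa/(g/cm^3)

65.7 GPa/(g/cm^3)


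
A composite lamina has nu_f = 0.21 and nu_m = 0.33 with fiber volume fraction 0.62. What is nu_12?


nu_12 = nu_f*Vf + nu_m*(1-Vf) = 0.21*0.62 + 0.33*0.38 = 0.2556

0.2556


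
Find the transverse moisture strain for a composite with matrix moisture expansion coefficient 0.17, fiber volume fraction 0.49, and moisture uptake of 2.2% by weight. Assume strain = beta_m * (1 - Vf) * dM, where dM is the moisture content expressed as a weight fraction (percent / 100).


dM = 2.2/100 = 0.022
strain = beta_m * (1-Vf) * dM = 0.17 * 0.51 * 0.022 = 0.0019074

0.0019074


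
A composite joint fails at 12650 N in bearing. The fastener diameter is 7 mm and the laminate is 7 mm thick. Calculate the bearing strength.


sigma_br = F/(d*h) = 12650/(7*7) = 258.2 MPa

258.2 MPa


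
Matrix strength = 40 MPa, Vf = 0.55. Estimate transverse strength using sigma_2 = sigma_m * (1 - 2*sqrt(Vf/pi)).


factor = 1 - 2*sqrt(0.55/pi) = 0.1632
sigma_2 = 40 * 0.1632 = 6.53 MPa

6.53 MPa


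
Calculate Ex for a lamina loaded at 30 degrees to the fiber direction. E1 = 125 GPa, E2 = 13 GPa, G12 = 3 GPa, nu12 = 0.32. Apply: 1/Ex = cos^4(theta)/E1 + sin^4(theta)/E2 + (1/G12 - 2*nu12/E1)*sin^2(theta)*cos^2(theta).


cos^4(30) = 0.5625, sin^4(30) = 0.0625, sin^2(30)*cos^2(30) = 0.1875
1/G12 - 2*nu12/E1 = 1/3 - 2*0.32/125 = 0.328213 GPa^-1
1/Ex = 0.5625/125 + 0.0625/13 + 0.328213*0.1875 = 0.0708477 GPa^-1
Ex = 14.11 GPa

14.11 GPa


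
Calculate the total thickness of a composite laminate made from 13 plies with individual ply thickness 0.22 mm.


h = n * t_ply = 13 * 0.22 = 2.86 mm

2.86 mm


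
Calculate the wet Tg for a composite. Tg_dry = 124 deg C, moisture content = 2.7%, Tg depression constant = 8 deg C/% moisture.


Tg_wet = Tg_dry - k*moisture = 124 - 8*2.7 = 102.4 deg C

102.4 deg C


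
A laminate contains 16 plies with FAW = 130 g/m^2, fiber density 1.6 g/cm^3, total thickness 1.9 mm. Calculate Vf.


Vf = n * FAW / (rho_f * h * 1000) = 16 * 130 / (1.6 * 1.9 * 1000) = 0.6842

0.6842
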